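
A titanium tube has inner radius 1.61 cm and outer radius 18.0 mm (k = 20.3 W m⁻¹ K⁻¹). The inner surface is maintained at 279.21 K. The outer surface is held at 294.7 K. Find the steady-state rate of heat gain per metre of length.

Q' = 17700 W/m

Q' = 2πk·ΔT/ln(r₂/r₁) = 2π × 20.3 × 15.49 / ln(0.0180/0.0161) = 17700 W/m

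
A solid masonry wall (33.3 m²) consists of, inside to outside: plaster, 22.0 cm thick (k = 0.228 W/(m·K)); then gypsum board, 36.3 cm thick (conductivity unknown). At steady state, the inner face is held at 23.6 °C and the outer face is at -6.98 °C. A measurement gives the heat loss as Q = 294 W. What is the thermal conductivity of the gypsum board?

k = 0.145 W/m·K

ΣR = ΔT/Q = |23.6 − -6.98|/294 = 0.1040 K/W
Known resistances:
  R_plaster = L/(kA) = 0.220/(0.228·33.3) = 0.02898 K/W
R_gypsum board = ΣR − ΣR_known = 0.1040 − 0.02898 = 0.07502 K/W
L/(kA) = 0.07502 ⇒ k = 0.363/(0.07502·33.3) = 0.145 W/m·K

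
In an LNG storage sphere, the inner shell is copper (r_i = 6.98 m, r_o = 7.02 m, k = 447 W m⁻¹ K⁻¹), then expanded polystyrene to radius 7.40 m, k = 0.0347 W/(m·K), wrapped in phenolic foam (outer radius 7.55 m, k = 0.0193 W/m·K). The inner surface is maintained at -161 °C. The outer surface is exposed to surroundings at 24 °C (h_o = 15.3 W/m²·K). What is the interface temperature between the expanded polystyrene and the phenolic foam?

T = -49.9 °C

Resistance network (inner→outer):
  R_copper = (1/6.98 − 1/7.02)/(4πk) = 8.163×10^-4/(4π·447) = 1.453×10^-7 K/W
  R_expanded polystyrene = (1/7.02 − 1/7.40)/(4πk) = 0.007315/(4π·0.0347) = 0.01678 K/W
  R_phenolic foam = (1/7.40 − 1/7.55)/(4πk) = 0.002685/(4π·0.0193) = 0.01107 K/W
  R_conv,out = 1/(4πr²h) = 1/(4π·7.55²·15.3) = 9.124×10^-5 K/W
ΣR = 1.453×10^-7 + 0.01678 + 0.01107 + 9.124×10^-5 = 0.02794 K/W
Q = ΔT/ΣR = (-161 °C − 24 °C)/0.02794 = -6621 W
From the inner boundary to the expanded polystyrene/phenolic foam interface, ΣR_partial = 0.01678 K/W.
T_interface = T_in − Q·ΣR_partial = -161 °C − (-6621)(0.01678) = -49.9 °C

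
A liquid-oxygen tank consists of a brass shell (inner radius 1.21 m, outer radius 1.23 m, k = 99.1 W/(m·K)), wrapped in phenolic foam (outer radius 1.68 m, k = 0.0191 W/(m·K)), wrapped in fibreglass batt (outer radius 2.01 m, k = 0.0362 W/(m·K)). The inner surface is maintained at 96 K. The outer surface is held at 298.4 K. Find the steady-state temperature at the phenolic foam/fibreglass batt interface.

T = 259.7 K

Resistance network (inner→outer):
  R_brass = (1/1.21 − 1/1.23)/(4πk) = 0.01344/(4π·99.1) = 1.079×10^-5 K/W
  R_phenolic foam = (1/1.23 − 1/1.68)/(4πk) = 0.2178/(4π·0.0191) = 0.9073 K/W
  R_fibreglass batt = (1/1.68 − 1/2.01)/(4πk) = 0.09773/(4π·0.0362) = 0.2148 K/W
ΣR = 1.079×10^-5 + 0.9073 + 0.2148 = 1.122 K/W
Q = ΔT/ΣR = (96 K − 298.4 K)/1.122 = -180.4 W
From the inner boundary to the phenolic foam/fibreglass batt interface, ΣR_partial = 0.9073 K/W.
T_interface = T_in − Q·ΣR_partial = 96 K − (-180.4)(0.9073) = 259.7 K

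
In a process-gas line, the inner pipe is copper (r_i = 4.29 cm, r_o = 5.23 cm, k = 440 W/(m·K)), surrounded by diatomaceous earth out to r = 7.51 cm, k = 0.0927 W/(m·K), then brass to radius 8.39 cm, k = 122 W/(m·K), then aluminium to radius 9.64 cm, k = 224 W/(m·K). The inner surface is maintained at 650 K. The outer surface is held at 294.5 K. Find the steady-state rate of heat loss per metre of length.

Q' = 572 W/m

Resistance network (inner→outer):
  R'_copper = ln(0.0523/0.0429)/(2πk) = 0.1981/(2π·440) = 7.166×10^-5 m·K/W
  R'_diatomaceous earth = ln(0.0751/0.0523)/(2πk) = 0.3618/(2π·0.0927) = 0.6212 m·K/W
  R'_brass = ln(0.0839/0.0751)/(2πk) = 0.1108/(2π·122) = 1.446×10^-4 m·K/W
  R'_aluminium = ln(0.0964/0.0839)/(2πk) = 0.1389/(2π·224) = 9.868×10^-5 m·K/W
ΣR = 7.166×10^-5 + 0.6212 + 1.446×10^-4 + 9.868×10^-5 = 0.6215 m·K/W
Q' = ΔT/ΣR = (650 K − 294.5 K)/0.6215 = 572 W/m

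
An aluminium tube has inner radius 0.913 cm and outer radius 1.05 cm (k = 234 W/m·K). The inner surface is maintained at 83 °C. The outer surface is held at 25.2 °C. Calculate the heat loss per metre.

Q' = 6.08×10^5 W/m

Q' = 2πk·ΔT/ln(r₂/r₁) = 2π × 234 × 57.8 / ln(0.0105/0.00913) = 6.08×10^5 W/m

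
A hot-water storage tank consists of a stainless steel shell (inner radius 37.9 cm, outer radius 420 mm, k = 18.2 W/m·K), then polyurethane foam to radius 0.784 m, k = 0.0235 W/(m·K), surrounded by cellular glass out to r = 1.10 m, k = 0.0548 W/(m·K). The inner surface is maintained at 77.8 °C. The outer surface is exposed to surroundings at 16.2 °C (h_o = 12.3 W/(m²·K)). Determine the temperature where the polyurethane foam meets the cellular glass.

Treat each layer as a resistance in series:
  R_stainless steel = (1/0.379 − 1/0.420)/(4πk) = 0.2576/(4π·18.2) = 0.001126 K/W
  R_polyurethane foam = (1/0.420 − 1/0.784)/(4πk) = 1.105/(4π·0.0235) = 3.743 K/W
  R_cellular glass = (1/0.784 − 1/1.10)/(4πk) = 0.3664/(4π·0.0548) = 0.5321 K/W
  R_conv,out = 1/(4πr²h) = 1/(4π·1.10²·12.3) = 0.005347 K/W
ΣR = 0.001126 + 3.743 + 0.5321 + 0.005347 = 4.282 K/W
Q = ΔT/ΣR = (77.8 °C − 16.2 °C)/4.282 = 14.39 W
From the inner boundary to the polyurethane foam/cellular glass interface, ΣR_partial = 3.744 K/W.
T_interface = T_in − Q·ΣR_partial = 77.8 °C − (14.39)(3.744) = 23.9 °C

T = 23.9 °C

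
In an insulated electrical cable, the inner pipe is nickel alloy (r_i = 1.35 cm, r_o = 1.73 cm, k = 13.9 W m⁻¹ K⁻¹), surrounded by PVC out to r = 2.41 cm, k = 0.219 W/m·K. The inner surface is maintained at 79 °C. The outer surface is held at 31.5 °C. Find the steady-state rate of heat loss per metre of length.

Q' = 195 W/m

Series thermal resistances, inner to outer:
  R'_nickel alloy = ln(0.0173/0.0135)/(2πk) = 0.2480/(2π·13.9) = 0.002840 m·K/W
  R'_PVC = ln(0.0241/0.0173)/(2πk) = 0.3315/(2π·0.219) = 0.2409 m·K/W
ΣR = 0.002840 + 0.2409 = 0.2437 m·K/W
Q' = ΔT/ΣR = (79 °C − 31.5 °C)/0.2437 = 195 W/m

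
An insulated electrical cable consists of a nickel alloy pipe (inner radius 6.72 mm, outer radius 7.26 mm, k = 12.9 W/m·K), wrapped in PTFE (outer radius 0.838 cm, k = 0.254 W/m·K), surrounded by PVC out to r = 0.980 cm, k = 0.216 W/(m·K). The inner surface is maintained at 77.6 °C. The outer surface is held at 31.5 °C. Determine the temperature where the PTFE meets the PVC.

T = 57.3 °C

Resistance network (inner→outer):
  R'_nickel alloy = ln(0.00726/0.00672)/(2πk) = 0.07729/(2π·12.9) = 9.536×10^-4 m·K/W
  R'_PTFE = ln(0.00838/0.00726)/(2πk) = 0.1435/(2π·0.254) = 0.08990 m·K/W
  R'_PVC = ln(0.00980/0.00838)/(2πk) = 0.1565/(2π·0.216) = 0.1153 m·K/W
ΣR = 9.536×10^-4 + 0.08990 + 0.1153 = 0.2062 m·K/W
Q' = ΔT/ΣR = (77.6 °C − 31.5 °C)/0.2062 = 223.6 W/m
From the inner boundary to the PTFE/PVC interface, ΣR_partial = 0.09085 m·K/W.
T_interface = T_in − Q'·ΣR_partial = 77.6 °C − (223.6)(0.09085) = 57.3 °C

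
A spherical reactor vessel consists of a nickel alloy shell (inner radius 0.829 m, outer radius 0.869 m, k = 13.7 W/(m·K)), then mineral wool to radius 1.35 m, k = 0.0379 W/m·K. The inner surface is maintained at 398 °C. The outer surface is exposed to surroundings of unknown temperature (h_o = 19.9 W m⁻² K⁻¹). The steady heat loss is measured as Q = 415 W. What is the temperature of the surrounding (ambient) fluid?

T_out = 39.7 °C

Series resistances:
  R_nickel alloy = (1/0.829 − 1/0.869)/(4πk) = 0.05552/(4π·13.7) = 3.225×10^-4 K/W
  R_mineral wool = (1/0.869 − 1/1.35)/(4πk) = 0.4100/(4π·0.0379) = 0.8609 K/W
  R_conv,out = 1/(4πr²h) = 1/(4π·1.35²·19.9) = 0.002194 K/W
ΣR = 0.8634 K/W
ΔT = Q·ΣR = 415 × 0.8634 = 358.3 K
Heat flows outward, so T_out = T_in − ΔT = 398 − 358.3 = 39.7 °C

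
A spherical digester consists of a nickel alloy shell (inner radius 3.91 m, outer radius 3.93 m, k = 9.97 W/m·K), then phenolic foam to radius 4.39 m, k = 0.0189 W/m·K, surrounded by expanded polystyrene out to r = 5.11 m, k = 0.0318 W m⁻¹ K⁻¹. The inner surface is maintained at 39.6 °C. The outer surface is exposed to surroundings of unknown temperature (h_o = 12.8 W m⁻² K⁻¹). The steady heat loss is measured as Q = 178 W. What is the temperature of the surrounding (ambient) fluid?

T_out = 5.28 °C

Series resistances:
  R_nickel alloy = (1/3.91 − 1/3.93)/(4πk) = 0.001302/(4π·9.97) = 1.039×10^-5 K/W
  R_phenolic foam = (1/3.93 − 1/4.39)/(4πk) = 0.02666/(4π·0.0189) = 0.1123 K/W
  R_expanded polystyrene = (1/4.39 − 1/5.11)/(4πk) = 0.03210/(4π·0.0318) = 0.08032 K/W
  R_conv,out = 1/(4πr²h) = 1/(4π·5.11²·12.8) = 2.381×10^-4 K/W
ΣR = 0.1928 K/W
ΔT = Q·ΣR = 178 × 0.1928 = 34.32 K
Heat flows outward, so T_out = T_in − ΔT = 39.6 − 34.32 = 5.28 °C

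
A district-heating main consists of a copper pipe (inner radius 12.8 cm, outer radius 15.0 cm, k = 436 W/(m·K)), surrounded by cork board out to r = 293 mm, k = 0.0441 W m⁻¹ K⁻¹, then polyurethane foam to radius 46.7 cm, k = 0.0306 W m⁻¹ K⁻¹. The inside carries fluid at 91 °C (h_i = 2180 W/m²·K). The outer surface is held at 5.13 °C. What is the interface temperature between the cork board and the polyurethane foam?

Treat each layer as a resistance in series:
  R'_conv,in = 1/(2πr h) = 1/(2π·0.128·2180) = 5.704×10^-4 m·K/W
  R'_copper = ln(0.150/0.128)/(2πk) = 0.1586/(2π·436) = 5.790×10^-5 m·K/W
  R'_cork board = ln(0.293/0.150)/(2πk) = 0.6695/(2π·0.0441) = 2.416 m·K/W
  R'_polyurethane foam = ln(0.467/0.293)/(2πk) = 0.4662/(2π·0.0306) = 2.425 m·K/W
ΣR = 5.704×10^-4 + 5.790×10^-5 + 2.416 + 2.425 = 4.842 m·K/W
Q' = ΔT/ΣR = (91 °C − 5.13 °C)/4.842 = 17.73 W/m
From the inner boundary to the cork board/polyurethane foam interface, ΣR_partial = 2.417 m·K/W.
T_interface = T_in − Q'·ΣR_partial = 91 °C − (17.73)(2.417) = 48.1 °C

T = 48.1 °C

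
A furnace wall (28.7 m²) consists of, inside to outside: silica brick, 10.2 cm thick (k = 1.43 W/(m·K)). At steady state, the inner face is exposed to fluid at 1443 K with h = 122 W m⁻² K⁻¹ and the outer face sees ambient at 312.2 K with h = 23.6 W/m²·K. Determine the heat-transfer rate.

Resistance network (inner→outer):
  R_conv,in = 1/(hA) = 1/(122·28.7) = 2.856×10^-4 K/W
  R_silica brick = L/(kA) = 0.102/(1.43·28.7) = 0.002485 K/W
  R_conv,out = 1/(hA) = 1/(23.6·28.7) = 0.001476 K/W
ΣR = 2.856×10^-4 + 0.002485 + 0.001476 = 0.004247 K/W
Q = ΔT/ΣR = (1443 K − 312.2 K)/0.004247 = 2.66×10^5 W

Q = 2.66×10^5 W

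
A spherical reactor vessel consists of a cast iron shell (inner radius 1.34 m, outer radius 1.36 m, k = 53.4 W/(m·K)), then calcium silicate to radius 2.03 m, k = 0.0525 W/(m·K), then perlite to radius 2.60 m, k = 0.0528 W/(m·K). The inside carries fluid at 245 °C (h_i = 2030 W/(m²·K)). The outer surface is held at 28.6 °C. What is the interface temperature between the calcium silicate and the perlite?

Treat each layer as a resistance in series:
  R_conv,in = 1/(4πr²h) = 1/(4π·1.34²·2030) = 2.183×10^-5 K/W
  R_cast iron = (1/1.34 − 1/1.36)/(4πk) = 0.01097/(4π·53.4) = 1.635×10^-5 K/W
  R_calcium silicate = (1/1.36 − 1/2.03)/(4πk) = 0.2427/(4π·0.0525) = 0.3678 K/W
  R_perlite = (1/2.03 − 1/2.60)/(4πk) = 0.1080/(4π·0.0528) = 0.1628 K/W
ΣR = 2.183×10^-5 + 1.635×10^-5 + 0.3678 + 0.1628 = 0.5306 K/W
Q = ΔT/ΣR = (245 °C − 28.6 °C)/0.5306 = 407.8 W
From the inner boundary to the calcium silicate/perlite interface, ΣR_partial = 0.3678 K/W.
T_interface = T_in − Q·ΣR_partial = 245 °C − (407.8)(0.3678) = 95.0 °C

T = 95.0 °C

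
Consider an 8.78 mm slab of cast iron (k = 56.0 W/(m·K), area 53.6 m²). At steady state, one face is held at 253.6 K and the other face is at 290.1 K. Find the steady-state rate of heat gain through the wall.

Q = kA·ΔT/L = 56.0 × 53.6 × |253.6 K − 290.1 K| / 0.00878 = 1.25×10^7 W

Q = 1.25×10^7 W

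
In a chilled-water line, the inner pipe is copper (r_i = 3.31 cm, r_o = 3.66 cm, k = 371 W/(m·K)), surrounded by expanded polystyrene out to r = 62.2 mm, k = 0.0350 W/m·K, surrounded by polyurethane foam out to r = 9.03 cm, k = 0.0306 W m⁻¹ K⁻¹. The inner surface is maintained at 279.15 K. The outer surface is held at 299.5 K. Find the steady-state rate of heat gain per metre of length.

Q' = 4.68 W/m

Treat each layer as a resistance in series:
  R'_copper = ln(0.0366/0.0331)/(2πk) = 0.1005/(2π·371) = 4.312×10^-5 m·K/W
  R'_expanded polystyrene = ln(0.0622/0.0366)/(2πk) = 0.5303/(2π·0.0350) = 2.411 m·K/W
  R'_polyurethane foam = ln(0.0903/0.0622)/(2πk) = 0.3728/(2π·0.0306) = 1.939 m·K/W
ΣR = 4.312×10^-5 + 2.411 + 1.939 = 4.350 m·K/W
Q' = ΔT/ΣR = (279.15 K − 299.5 K)/4.350 = -4.68 W/m
(Negative Q' ⇒ heat flows inward; heat gain = 4.68 W/m.)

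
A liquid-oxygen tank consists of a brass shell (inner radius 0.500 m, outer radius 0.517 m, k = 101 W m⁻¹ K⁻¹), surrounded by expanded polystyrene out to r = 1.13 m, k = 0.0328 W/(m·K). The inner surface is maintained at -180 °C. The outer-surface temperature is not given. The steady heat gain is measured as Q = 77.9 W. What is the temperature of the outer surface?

T_out = 18.3 °C

Sum the resistances:
  R_brass = (1/0.500 − 1/0.517)/(4πk) = 0.06576/(4π·101) = 5.182×10^-5 K/W
  R_expanded polystyrene = (1/0.517 − 1/1.13)/(4πk) = 1.049/(4π·0.0328) = 2.546 K/W
ΣR = 2.546 K/W
ΔT = Q·ΣR = 77.9 × 2.546 = 198.3 K
Heat flows inward, so T_out = T_in + ΔT = -180 + 198.3 = 18.3 °C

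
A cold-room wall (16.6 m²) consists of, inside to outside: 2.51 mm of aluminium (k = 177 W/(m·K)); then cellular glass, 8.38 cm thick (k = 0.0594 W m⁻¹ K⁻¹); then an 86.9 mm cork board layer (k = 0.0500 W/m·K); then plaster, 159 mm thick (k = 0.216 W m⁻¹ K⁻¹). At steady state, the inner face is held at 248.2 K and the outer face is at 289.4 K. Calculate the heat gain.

Series thermal resistances, inner to outer:
  R_aluminium = L/(kA) = 0.00251/(177·16.6) = 8.543×10^-7 K/W
  R_cellular glass = L/(kA) = 0.0838/(0.0594·16.6) = 0.08499 K/W
  R_cork board = L/(kA) = 0.0869/(0.0500·16.6) = 0.1047 K/W
  R_plaster = L/(kA) = 0.159/(0.216·16.6) = 0.04434 K/W
ΣR = 8.543×10^-7 + 0.08499 + 0.1047 + 0.04434 = 0.2340 K/W
Q = ΔT/ΣR = (248.2 K − 289.4 K)/0.2340 = -176 W
(Negative Q ⇒ heat flows inward; heat gain = 176 W.)

Q = 176 W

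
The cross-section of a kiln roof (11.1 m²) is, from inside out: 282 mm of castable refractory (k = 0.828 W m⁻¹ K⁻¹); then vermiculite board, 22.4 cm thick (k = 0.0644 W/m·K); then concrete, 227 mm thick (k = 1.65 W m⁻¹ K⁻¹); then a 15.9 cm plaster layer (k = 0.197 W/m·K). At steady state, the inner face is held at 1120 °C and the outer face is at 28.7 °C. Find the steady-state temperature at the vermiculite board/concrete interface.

T = 245 °C

Treat each layer as a resistance in series:
  R_castable refractory = L/(kA) = 0.282/(0.828·11.1) = 0.03068 K/W
  R_vermiculite board = L/(kA) = 0.224/(0.0644·11.1) = 0.3134 K/W
  R_concrete = L/(kA) = 0.227/(1.65·11.1) = 0.01239 K/W
  R_plaster = L/(kA) = 0.159/(0.197·11.1) = 0.07271 K/W
ΣR = 0.03068 + 0.3134 + 0.01239 + 0.07271 = 0.4292 K/W
Q = ΔT/ΣR = (1120 °C − 28.7 °C)/0.4292 = 2543 W
From the inner boundary to the vermiculite board/concrete interface, ΣR_partial = 0.3441 K/W.
T_interface = T_in − Q·ΣR_partial = 1120 °C − (2543)(0.3441) = 245 °C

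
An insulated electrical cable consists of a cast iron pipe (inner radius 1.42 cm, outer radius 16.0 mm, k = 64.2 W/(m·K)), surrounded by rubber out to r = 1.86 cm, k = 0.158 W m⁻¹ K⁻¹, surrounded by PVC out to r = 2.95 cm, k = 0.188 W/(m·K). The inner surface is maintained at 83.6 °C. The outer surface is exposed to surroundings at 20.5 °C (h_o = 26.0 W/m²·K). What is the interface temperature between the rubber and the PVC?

T = 70.8 °C

Treat each layer as a resistance in series:
  R'_cast iron = ln(0.0160/0.0142)/(2πk) = 0.1193/(2π·64.2) = 2.959×10^-4 m·K/W
  R'_rubber = ln(0.0186/0.0160)/(2πk) = 0.1506/(2π·0.158) = 0.1517 m·K/W
  R'_PVC = ln(0.0295/0.0186)/(2πk) = 0.4612/(2π·0.188) = 0.3905 m·K/W
  R'_conv,out = 1/(2πr h) = 1/(2π·0.0295·26.0) = 0.2075 m·K/W
ΣR = 2.959×10^-4 + 0.1517 + 0.3905 + 0.2075 = 0.7500 m·K/W
Q' = ΔT/ΣR = (83.6 °C − 20.5 °C)/0.7500 = 84.13 W/m
From the inner boundary to the rubber/PVC interface, ΣR_partial = 0.1520 m·K/W.
T_interface = T_in − Q'·ΣR_partial = 83.6 °C − (84.13)(0.1520) = 70.8 °C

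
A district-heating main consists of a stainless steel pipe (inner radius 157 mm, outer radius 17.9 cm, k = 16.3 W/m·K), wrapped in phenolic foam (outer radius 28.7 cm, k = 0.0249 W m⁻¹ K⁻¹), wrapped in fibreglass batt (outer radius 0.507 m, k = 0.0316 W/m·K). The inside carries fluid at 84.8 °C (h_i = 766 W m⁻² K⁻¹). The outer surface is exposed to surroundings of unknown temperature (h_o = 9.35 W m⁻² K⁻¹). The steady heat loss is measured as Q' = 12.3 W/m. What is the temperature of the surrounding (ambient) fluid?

Sum the resistances:
  R'_conv,in = 1/(2πr h) = 1/(2π·0.157·766) = 0.001323 m·K/W
  R'_stainless steel = ln(0.179/0.157)/(2πk) = 0.1311/(2π·16.3) = 0.001280 m·K/W
  R'_phenolic foam = ln(0.287/0.179)/(2πk) = 0.4721/(2π·0.0249) = 3.018 m·K/W
  R'_fibreglass batt = ln(0.507/0.287)/(2πk) = 0.5690/(2π·0.0316) = 2.866 m·K/W
  R'_conv,out = 1/(2πr h) = 1/(2π·0.507·9.35) = 0.03357 m·K/W
ΣR = 5.920 m·K/W
ΔT = Q'·ΣR = 12.3 × 5.920 = 72.82 K
Heat flows outward, so T_out = T_in − ΔT = 84.8 − 72.82 = 12.0 °C

T_out = 12.0 °C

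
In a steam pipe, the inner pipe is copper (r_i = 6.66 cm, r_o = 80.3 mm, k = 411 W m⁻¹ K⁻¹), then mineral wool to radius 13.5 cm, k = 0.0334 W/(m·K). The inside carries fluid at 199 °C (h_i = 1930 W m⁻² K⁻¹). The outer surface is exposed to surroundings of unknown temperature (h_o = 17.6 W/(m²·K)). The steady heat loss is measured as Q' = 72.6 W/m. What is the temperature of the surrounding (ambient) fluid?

T_out = 14.3 °C

Series resistances:
  R'_conv,in = 1/(2πr h) = 1/(2π·0.0666·1930) = 0.001238 m·K/W
  R'_copper = ln(0.0803/0.0666)/(2πk) = 0.1871/(2π·411) = 7.244×10^-5 m·K/W
  R'_mineral wool = ln(0.135/0.0803)/(2πk) = 0.5195/(2π·0.0334) = 2.476 m·K/W
  R'_conv,out = 1/(2πr h) = 1/(2π·0.135·17.6) = 0.06698 m·K/W
ΣR = 2.544 m·K/W
ΔT = Q'·ΣR = 72.6 × 2.544 = 184.7 K
Heat flows outward, so T_out = T_in − ΔT = 199 − 184.7 = 14.3 °C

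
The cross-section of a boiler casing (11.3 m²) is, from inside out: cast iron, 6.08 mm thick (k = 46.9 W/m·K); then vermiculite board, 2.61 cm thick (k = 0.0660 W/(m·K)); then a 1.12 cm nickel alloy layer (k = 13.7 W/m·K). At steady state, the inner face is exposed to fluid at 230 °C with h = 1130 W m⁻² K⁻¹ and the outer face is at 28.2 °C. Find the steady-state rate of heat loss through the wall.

Resistance network (inner→outer):
  R_conv,in = 1/(hA) = 1/(1130·11.3) = 7.831×10^-5 K/W
  R_cast iron = L/(kA) = 0.00608/(46.9·11.3) = 1.147×10^-5 K/W
  R_vermiculite board = L/(kA) = 0.0261/(0.0660·11.3) = 0.03500 K/W
  R_nickel alloy = L/(kA) = 0.0112/(13.7·11.3) = 7.235×10^-5 K/W
ΣR = 7.831×10^-5 + 1.147×10^-5 + 0.03500 + 7.235×10^-5 = 0.03516 K/W
Q = ΔT/ΣR = (230 °C − 28.2 °C)/0.03516 = 5740 W

Q = 5740 W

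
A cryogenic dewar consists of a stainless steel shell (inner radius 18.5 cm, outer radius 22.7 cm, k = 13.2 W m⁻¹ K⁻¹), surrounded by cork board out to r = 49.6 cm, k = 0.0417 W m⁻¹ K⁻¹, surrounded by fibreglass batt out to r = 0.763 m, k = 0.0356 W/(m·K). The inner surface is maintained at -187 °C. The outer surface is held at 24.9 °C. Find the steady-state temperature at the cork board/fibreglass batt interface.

Resistance network (inner→outer):
  R_stainless steel = (1/0.185 − 1/0.227)/(4πk) = 1.000/(4π·13.2) = 0.006029 K/W
  R_cork board = (1/0.227 − 1/0.496)/(4πk) = 2.389/(4π·0.0417) = 4.559 K/W
  R_fibreglass batt = (1/0.496 − 1/0.763)/(4πk) = 0.7055/(4π·0.0356) = 1.577 K/W
ΣR = 0.006029 + 4.559 + 1.577 = 6.142 K/W
Q = ΔT/ΣR = (-187 °C − 24.9 °C)/6.142 = -34.50 W
From the inner boundary to the cork board/fibreglass batt interface, ΣR_partial = 4.565 K/W.
T_interface = T_in − Q·ΣR_partial = -187 °C − (-34.50)(4.565) = -29.5 °C

T = -29.5 °C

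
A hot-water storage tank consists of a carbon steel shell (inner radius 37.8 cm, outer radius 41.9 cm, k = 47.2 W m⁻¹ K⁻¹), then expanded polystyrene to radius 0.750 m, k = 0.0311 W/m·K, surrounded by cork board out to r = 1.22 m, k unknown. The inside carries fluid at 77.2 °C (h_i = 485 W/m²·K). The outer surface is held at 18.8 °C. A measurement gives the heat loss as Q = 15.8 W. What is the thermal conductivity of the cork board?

ΣR = ΔT/Q = |77.2 − 18.8|/15.8 = 3.696 K/W
Known resistances:
  R_conv,in = 1/(4πr²h) = 1/(4π·0.378²·485) = 0.001148 K/W
  R_carbon steel = (1/0.378 − 1/0.419)/(4πk) = 0.2589/(4π·47.2) = 4.364×10^-4 K/W
  R_expanded polystyrene = (1/0.419 − 1/0.750)/(4πk) = 1.053/(4π·0.0311) = 2.695 K/W
R_cork board = ΣR − ΣR_known = 3.696 − 2.697 = 0.9990 K/W
(1/r₁−1/r₂)/(4πk) = 0.9990 ⇒ k = 0.5137/(4π·0.9990) = 0.0409 W/m·K

k = 0.0409 W/m·K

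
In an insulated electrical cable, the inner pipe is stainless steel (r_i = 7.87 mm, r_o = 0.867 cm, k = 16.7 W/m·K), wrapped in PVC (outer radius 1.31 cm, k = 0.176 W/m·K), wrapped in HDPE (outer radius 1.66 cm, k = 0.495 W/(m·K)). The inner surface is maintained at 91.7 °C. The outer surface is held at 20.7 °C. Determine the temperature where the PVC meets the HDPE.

Treat each layer as a resistance in series:
  R'_stainless steel = ln(0.00867/0.00787)/(2πk) = 0.09681/(2π·16.7) = 9.226×10^-4 m·K/W
  R'_PVC = ln(0.0131/0.00867)/(2πk) = 0.4127/(2π·0.176) = 0.3732 m·K/W
  R'_HDPE = ln(0.0166/0.0131)/(2πk) = 0.2368/(2π·0.495) = 0.07613 m·K/W
ΣR = 9.226×10^-4 + 0.3732 + 0.07613 = 0.4503 m·K/W
Q' = ΔT/ΣR = (91.7 °C − 20.7 °C)/0.4503 = 157.7 W/m
From the inner boundary to the PVC/HDPE interface, ΣR_partial = 0.3741 m·K/W.
T_interface = T_in − Q'·ΣR_partial = 91.7 °C − (157.7)(0.3741) = 32.7 °C

T = 32.7 °C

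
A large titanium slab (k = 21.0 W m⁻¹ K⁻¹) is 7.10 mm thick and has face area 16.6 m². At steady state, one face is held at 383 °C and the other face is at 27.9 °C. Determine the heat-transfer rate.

Q = kA·ΔT/L = 21.0 × 16.6 × |383 °C − 27.9 °C| / 0.00710 = 1.74×10^7 W

Q = 17400 kW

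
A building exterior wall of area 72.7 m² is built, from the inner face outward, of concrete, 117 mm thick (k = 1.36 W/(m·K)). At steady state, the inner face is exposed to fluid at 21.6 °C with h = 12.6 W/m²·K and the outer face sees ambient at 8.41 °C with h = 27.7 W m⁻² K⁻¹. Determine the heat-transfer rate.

Treat each layer as a resistance in series:
  R_conv,in = 1/(hA) = 1/(12.6·72.7) = 0.001092 K/W
  R_concrete = L/(kA) = 0.117/(1.36·72.7) = 0.001183 K/W
  R_conv,out = 1/(hA) = 1/(27.7·72.7) = 4.966×10^-4 K/W
ΣR = 0.001092 + 0.001183 + 4.966×10^-4 = 0.002772 K/W
Q = ΔT/ΣR = (21.6 °C − 8.41 °C)/0.002772 = 4760 W

Q = 4.76 kW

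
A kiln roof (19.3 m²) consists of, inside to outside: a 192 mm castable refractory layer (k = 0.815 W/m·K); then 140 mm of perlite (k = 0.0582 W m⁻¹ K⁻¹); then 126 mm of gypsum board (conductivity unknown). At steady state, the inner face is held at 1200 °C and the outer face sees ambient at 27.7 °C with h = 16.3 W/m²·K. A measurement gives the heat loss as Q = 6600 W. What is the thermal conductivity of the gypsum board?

ΣR = ΔT/Q = |1200 − 27.7|/6600 = 0.1776 K/W
Known resistances:
  R_castable refractory = L/(kA) = 0.192/(0.815·19.3) = 0.01221 K/W
  R_perlite = L/(kA) = 0.140/(0.0582·19.3) = 0.1246 K/W
  R_conv,out = 1/(hA) = 1/(16.3·19.3) = 0.003179 K/W
R_gypsum board = ΣR − ΣR_known = 0.1776 − 0.1400 = 0.03760 K/W
L/(kA) = 0.03760 ⇒ k = 0.126/(0.03760·19.3) = 0.174 W/m·K

k = 0.174 W/m·K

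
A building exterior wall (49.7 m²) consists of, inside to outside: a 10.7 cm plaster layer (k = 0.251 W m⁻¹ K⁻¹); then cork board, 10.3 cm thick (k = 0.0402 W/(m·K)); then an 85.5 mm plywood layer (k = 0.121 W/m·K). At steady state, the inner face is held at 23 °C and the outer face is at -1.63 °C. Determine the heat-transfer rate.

Q = 331 W

Treat each layer as a resistance in series:
  R_plaster = L/(kA) = 0.107/(0.251·49.7) = 0.008577 K/W
  R_cork board = L/(kA) = 0.103/(0.0402·49.7) = 0.05155 K/W
  R_plywood = L/(kA) = 0.0855/(0.121·49.7) = 0.01422 K/W
ΣR = 0.008577 + 0.05155 + 0.01422 = 0.07435 K/W
Q = ΔT/ΣR = (23 °C − -1.63 °C)/0.07435 = 331 W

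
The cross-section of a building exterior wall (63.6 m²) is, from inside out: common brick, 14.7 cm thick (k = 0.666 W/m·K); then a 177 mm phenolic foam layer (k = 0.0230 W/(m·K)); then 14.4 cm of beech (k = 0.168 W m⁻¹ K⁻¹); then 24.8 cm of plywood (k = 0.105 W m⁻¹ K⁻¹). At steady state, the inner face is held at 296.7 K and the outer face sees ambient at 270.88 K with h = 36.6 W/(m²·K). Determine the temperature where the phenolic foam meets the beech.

T = 278.39 K

Treat each layer as a resistance in series:
  R_common brick = L/(kA) = 0.147/(0.666·63.6) = 0.003470 K/W
  R_phenolic foam = L/(kA) = 0.177/(0.0230·63.6) = 0.1210 K/W
  R_beech = L/(kA) = 0.144/(0.168·63.6) = 0.01348 K/W
  R_plywood = L/(kA) = 0.248/(0.105·63.6) = 0.03714 K/W
  R_conv,out = 1/(hA) = 1/(36.6·63.6) = 4.296×10^-4 K/W
ΣR = 0.003470 + 0.1210 + 0.01348 + 0.03714 + 4.296×10^-4 = 0.1755 K/W
Q = ΔT/ΣR = (296.7 K − 270.88 K)/0.1755 = 147.1 W
From the inner boundary to the phenolic foam/beech interface, ΣR_partial = 0.1245 K/W.
T_interface = T_in − Q·ΣR_partial = 296.7 K − (147.1)(0.1245) = 278.39 K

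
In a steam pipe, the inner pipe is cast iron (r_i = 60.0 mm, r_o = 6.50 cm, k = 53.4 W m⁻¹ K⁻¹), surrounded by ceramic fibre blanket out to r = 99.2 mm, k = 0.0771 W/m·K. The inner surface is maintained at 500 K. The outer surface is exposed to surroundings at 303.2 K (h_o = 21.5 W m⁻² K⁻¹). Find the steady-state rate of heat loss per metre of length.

Q' = 208 W/m

Series thermal resistances, inner to outer:
  R'_cast iron = ln(0.0650/0.0600)/(2πk) = 0.08004/(2π·53.4) = 2.386×10^-4 m·K/W
  R'_ceramic fibre blanket = ln(0.0992/0.0650)/(2πk) = 0.4228/(2π·0.0771) = 0.8727 m·K/W
  R'_conv,out = 1/(2πr h) = 1/(2π·0.0992·21.5) = 0.07462 m·K/W
ΣR = 2.386×10^-4 + 0.8727 + 0.07462 = 0.9476 m·K/W
Q' = ΔT/ΣR = (500 K − 303.2 K)/0.9476 = 208 W/m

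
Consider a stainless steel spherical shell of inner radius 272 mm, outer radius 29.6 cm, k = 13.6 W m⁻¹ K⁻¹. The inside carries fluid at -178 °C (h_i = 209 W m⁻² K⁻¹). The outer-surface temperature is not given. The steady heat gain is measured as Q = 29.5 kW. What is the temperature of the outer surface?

Sum the resistances:
  R_conv,in = 1/(4πr²h) = 1/(4π·0.272²·209) = 0.005146 K/W
  R_stainless steel = (1/0.272 − 1/0.296)/(4πk) = 0.2981/(4π·13.6) = 0.001744 K/W
ΣR = 0.006891 K/W
ΔT = Q·ΣR = 29500 × 0.006891 = 203.3 K
Heat flows inward, so T_out = T_in + ΔT = -178 + 203.3 = 25.3 °C

T_out = 25.3 °C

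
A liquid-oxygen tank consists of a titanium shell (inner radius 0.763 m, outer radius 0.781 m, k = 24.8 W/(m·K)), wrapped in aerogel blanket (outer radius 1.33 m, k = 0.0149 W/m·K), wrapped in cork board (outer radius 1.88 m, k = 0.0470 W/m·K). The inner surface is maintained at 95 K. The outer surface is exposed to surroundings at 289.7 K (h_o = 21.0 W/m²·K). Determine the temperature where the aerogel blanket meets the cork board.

Series thermal resistances, inner to outer:
  R_titanium = (1/0.763 − 1/0.781)/(4πk) = 0.03021/(4π·24.8) = 9.692×10^-5 K/W
  R_aerogel blanket = (1/0.781 − 1/1.33)/(4πk) = 0.5285/(4π·0.0149) = 2.823 K/W
  R_cork board = (1/1.33 − 1/1.88)/(4πk) = 0.2200/(4π·0.0470) = 0.3724 K/W
  R_conv,out = 1/(4πr²h) = 1/(4π·1.88²·21.0) = 0.001072 K/W
ΣR = 9.692×10^-5 + 2.823 + 0.3724 + 0.001072 = 3.197 K/W
Q = ΔT/ΣR = (95 K − 289.7 K)/3.197 = -60.90 W
From the inner boundary to the aerogel blanket/cork board interface, ΣR_partial = 2.823 K/W.
T_interface = T_in − Q·ΣR_partial = 95 K − (-60.90)(2.823) = 266.9 K

T = 266.9 K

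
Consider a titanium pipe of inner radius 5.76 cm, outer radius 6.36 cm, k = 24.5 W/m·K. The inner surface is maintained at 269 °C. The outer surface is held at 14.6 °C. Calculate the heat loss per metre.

Q' = 3.95×10^5 W/m

Q' = 2πk·ΔT/ln(r₂/r₁) = 2π × 24.5 × 254.4 / ln(0.0636/0.0576) = 3.95×10^5 W/m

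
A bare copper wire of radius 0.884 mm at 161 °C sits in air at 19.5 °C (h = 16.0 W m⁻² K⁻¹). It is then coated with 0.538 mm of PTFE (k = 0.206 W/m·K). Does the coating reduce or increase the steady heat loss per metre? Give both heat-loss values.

increases: 12.6 → 19.2 W/m

Critical radius for a cylinder: r_cr = k/h = 0.0129 m = 1.29 cm.
Outer radius after coating: r₂ = 8.84×10^-4 + 5.38×10^-4 = 0.001422 m.
Since r₁ < r_cr and r₂ ≤ r_cr, the coating moves toward the maximum at r_cr — heat loss rises.
Bare: R = 1/(2πr₁h) = 11.25 m·K/W; Q = 141.5/11.25 = 12.6 W/m.
Coated: R = R_cond + R_conv = 7.362 m·K/W; Q = 141.5/7.362 = 19.2 W/m.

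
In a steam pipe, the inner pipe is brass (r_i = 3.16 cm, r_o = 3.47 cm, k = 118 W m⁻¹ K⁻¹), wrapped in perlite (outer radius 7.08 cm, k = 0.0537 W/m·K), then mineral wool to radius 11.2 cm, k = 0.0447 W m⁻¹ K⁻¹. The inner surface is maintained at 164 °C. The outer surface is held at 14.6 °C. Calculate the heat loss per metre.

Resistance network (inner→outer):
  R'_brass = ln(0.0347/0.0316)/(2πk) = 0.09358/(2π·118) = 1.262×10^-4 m·K/W
  R'_perlite = ln(0.0708/0.0347)/(2πk) = 0.7131/(2π·0.0537) = 2.114 m·K/W
  R'_mineral wool = ln(0.112/0.0708)/(2πk) = 0.4586/(2π·0.0447) = 1.633 m·K/W
ΣR = 1.262×10^-4 + 2.114 + 1.633 = 3.747 m·K/W
Q' = ΔT/ΣR = (164 °C − 14.6 °C)/3.747 = 39.9 W/m

Q' = 39.9 W/m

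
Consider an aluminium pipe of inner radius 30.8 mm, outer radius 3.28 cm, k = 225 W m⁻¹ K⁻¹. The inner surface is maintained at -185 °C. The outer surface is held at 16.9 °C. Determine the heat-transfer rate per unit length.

Q' = 2πk·ΔT/ln(r₂/r₁) = 2π × 225 × 201.9 / ln(0.0328/0.0308) = 4.54×10^6 W/m

Q' = 4540 kW/m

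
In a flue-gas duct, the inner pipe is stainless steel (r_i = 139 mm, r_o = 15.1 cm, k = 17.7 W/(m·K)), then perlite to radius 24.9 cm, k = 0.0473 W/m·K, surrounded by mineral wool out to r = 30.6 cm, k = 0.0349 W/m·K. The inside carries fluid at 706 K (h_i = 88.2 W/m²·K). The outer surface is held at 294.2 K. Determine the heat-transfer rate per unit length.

Treat each layer as a resistance in series:
  R'_conv,in = 1/(2πr h) = 1/(2π·0.139·88.2) = 0.01298 m·K/W
  R'_stainless steel = ln(0.151/0.139)/(2πk) = 0.08281/(2π·17.7) = 7.446×10^-4 m·K/W
  R'_perlite = ln(0.249/0.151)/(2πk) = 0.5002/(2π·0.0473) = 1.683 m·K/W
  R'_mineral wool = ln(0.306/0.249)/(2πk) = 0.2061/(2π·0.0349) = 0.9400 m·K/W
ΣR = 0.01298 + 7.446×10^-4 + 1.683 + 0.9400 = 2.637 m·K/W
Q' = ΔT/ΣR = (706 K − 294.2 K)/2.637 = 156 W/m

Q' = 156 W/m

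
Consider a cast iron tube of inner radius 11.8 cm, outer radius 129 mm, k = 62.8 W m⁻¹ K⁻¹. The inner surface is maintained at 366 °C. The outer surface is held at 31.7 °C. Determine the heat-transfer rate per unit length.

Q' = 1.48×10^6 W/m

Q' = 2πk·ΔT/ln(r₂/r₁) = 2π × 62.8 × 334.3 / ln(0.129/0.118) = 1.48×10^6 W/m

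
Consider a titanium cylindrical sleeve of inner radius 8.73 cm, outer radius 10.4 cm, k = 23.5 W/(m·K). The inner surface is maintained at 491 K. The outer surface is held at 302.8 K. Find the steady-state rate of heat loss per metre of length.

Q' = 2πk·ΔT/ln(r₂/r₁) = 2π × 23.5 × 188.2 / ln(0.104/0.0873) = 1.59×10^5 W/m

Q' = 159 kW/m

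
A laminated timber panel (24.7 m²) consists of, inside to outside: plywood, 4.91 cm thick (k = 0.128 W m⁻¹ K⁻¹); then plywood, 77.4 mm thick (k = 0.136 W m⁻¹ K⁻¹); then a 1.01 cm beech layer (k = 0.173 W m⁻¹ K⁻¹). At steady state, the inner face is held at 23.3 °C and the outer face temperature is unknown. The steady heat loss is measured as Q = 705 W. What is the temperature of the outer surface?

T_out = -5.56 °C

Sum the resistances:
  R_plywood = L/(kA) = 0.0491/(0.128·24.7) = 0.01553 K/W
  R_plywood = L/(kA) = 0.0774/(0.136·24.7) = 0.02304 K/W
  R_beech = L/(kA) = 0.0101/(0.173·24.7) = 0.002364 K/W
ΣR = 0.04093 K/W
ΔT = Q·ΣR = 705 × 0.04093 = 28.86 K
Heat flows outward, so T_out = T_in − ΔT = 23.3 − 28.86 = -5.56 °C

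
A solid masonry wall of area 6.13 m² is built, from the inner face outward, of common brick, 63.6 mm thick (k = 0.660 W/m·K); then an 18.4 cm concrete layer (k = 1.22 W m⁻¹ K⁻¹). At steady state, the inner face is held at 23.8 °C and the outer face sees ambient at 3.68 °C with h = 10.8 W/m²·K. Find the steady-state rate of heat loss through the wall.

Q = 363 W

Series thermal resistances, inner to outer:
  R_common brick = L/(kA) = 0.0636/(0.660·6.13) = 0.01572 K/W
  R_concrete = L/(kA) = 0.184/(1.22·6.13) = 0.02460 K/W
  R_conv,out = 1/(hA) = 1/(10.8·6.13) = 0.01510 K/W
ΣR = 0.01572 + 0.02460 + 0.01510 = 0.05542 K/W
Q = ΔT/ΣR = (23.8 °C − 3.68 °C)/0.05542 = 363 W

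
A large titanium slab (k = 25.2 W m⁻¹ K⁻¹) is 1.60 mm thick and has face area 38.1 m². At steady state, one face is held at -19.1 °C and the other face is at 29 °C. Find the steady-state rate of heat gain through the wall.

Q = 28900 kW

Q = kA·ΔT/L = 25.2 × 38.1 × |-19.1 °C − 29 °C| / 0.00160 = 2.89×10^7 W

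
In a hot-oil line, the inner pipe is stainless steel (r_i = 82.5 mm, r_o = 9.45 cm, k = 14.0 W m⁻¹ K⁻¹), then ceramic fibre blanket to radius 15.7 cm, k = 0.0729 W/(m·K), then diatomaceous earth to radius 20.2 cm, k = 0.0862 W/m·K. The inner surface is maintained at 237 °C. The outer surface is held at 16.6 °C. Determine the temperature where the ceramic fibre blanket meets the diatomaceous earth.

Resistance network (inner→outer):
  R'_stainless steel = ln(0.0945/0.0825)/(2πk) = 0.1358/(2π·14.0) = 0.001544 m·K/W
  R'_ceramic fibre blanket = ln(0.157/0.0945)/(2πk) = 0.5076/(2π·0.0729) = 1.108 m·K/W
  R'_diatomaceous earth = ln(0.202/0.157)/(2πk) = 0.2520/(2π·0.0862) = 0.4653 m·K/W
ΣR = 0.001544 + 1.108 + 0.4653 = 1.575 m·K/W
Q' = ΔT/ΣR = (237 °C − 16.6 °C)/1.575 = 139.9 W/m
From the inner boundary to the ceramic fibre blanket/diatomaceous earth interface, ΣR_partial = 1.110 m·K/W.
T_interface = T_in − Q'·ΣR_partial = 237 °C − (139.9)(1.110) = 81.7 °C

T = 81.7 °C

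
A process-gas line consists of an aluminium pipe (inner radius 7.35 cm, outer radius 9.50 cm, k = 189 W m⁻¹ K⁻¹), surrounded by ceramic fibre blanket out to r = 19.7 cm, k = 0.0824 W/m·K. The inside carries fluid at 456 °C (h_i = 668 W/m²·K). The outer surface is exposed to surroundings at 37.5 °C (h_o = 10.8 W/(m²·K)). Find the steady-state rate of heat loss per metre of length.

Series thermal resistances, inner to outer:
  R'_conv,in = 1/(2πr h) = 1/(2π·0.0735·668) = 0.003242 m·K/W
  R'_aluminium = ln(0.0950/0.0735)/(2πk) = 0.2566/(2π·189) = 2.161×10^-4 m·K/W
  R'_ceramic fibre blanket = ln(0.197/0.0950)/(2πk) = 0.7293/(2π·0.0824) = 1.409 m·K/W
  R'_conv,out = 1/(2πr h) = 1/(2π·0.197·10.8) = 0.07480 m·K/W
ΣR = 0.003242 + 2.161×10^-4 + 1.409 + 0.07480 = 1.487 m·K/W
Q' = ΔT/ΣR = (456 °C − 37.5 °C)/1.487 = 281 W/m

Q' = 281 W/m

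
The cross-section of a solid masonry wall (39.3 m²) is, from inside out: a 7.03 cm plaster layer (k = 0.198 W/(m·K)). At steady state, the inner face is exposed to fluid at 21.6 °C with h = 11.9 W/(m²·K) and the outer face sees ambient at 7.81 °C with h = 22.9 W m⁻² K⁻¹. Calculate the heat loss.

Q = 1120 W

Series thermal resistances, inner to outer:
  R_conv,in = 1/(hA) = 1/(11.9·39.3) = 0.002138 K/W
  R_plaster = L/(kA) = 0.0703/(0.198·39.3) = 0.009034 K/W
  R_conv,out = 1/(hA) = 1/(22.9·39.3) = 0.001111 K/W
ΣR = 0.002138 + 0.009034 + 0.001111 = 0.01228 K/W
Q = ΔT/ΣR = (21.6 °C − 7.81 °C)/0.01228 = 1120 W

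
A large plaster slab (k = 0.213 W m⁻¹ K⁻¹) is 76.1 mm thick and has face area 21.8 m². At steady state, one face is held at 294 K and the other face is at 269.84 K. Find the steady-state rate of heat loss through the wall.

Q = 1470 W

Q = kA·ΔT/L = 0.213 × 21.8 × |294 K − 269.84 K| / 0.0761 = 1470 W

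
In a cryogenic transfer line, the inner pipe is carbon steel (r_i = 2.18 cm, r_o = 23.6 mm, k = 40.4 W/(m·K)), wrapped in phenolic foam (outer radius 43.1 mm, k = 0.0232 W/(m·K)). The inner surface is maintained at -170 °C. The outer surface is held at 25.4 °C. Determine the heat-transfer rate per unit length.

Treat each layer as a resistance in series:
  R'_carbon steel = ln(0.0236/0.0218)/(2πk) = 0.07934/(2π·40.4) = 3.125×10^-4 m·K/W
  R'_phenolic foam = ln(0.0431/0.0236)/(2πk) = 0.6023/(2π·0.0232) = 4.132 m·K/W
ΣR = 3.125×10^-4 + 4.132 = 4.132 m·K/W
Q' = ΔT/ΣR = (-170 °C − 25.4 °C)/4.132 = -47.3 W/m
(Negative Q' ⇒ heat flows inward; heat gain = 47.3 W/m.)

Q' = 47.3 W/m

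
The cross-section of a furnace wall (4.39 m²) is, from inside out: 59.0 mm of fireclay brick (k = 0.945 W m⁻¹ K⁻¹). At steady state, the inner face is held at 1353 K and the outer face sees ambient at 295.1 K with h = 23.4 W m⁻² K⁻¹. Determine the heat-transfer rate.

Q = 44.2 kW

Treat each layer as a resistance in series:
  R_fireclay brick = L/(kA) = 0.0590/(0.945·4.39) = 0.01422 K/W
  R_conv,out = 1/(hA) = 1/(23.4·4.39) = 0.009735 K/W
ΣR = 0.01422 + 0.009735 = 0.02396 K/W
Q = ΔT/ΣR = (1353 K − 295.1 K)/0.02396 = 44200 W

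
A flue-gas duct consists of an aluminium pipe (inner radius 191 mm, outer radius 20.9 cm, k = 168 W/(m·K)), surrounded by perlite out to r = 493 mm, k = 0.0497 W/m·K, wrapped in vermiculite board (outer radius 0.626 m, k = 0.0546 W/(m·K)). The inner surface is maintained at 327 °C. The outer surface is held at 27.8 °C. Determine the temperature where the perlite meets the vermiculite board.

Series thermal resistances, inner to outer:
  R'_aluminium = ln(0.209/0.191)/(2πk) = 0.09006/(2π·168) = 8.532×10^-5 m·K/W
  R'_perlite = ln(0.493/0.209)/(2πk) = 0.8582/(2π·0.0497) = 2.748 m·K/W
  R'_vermiculite board = ln(0.626/0.493)/(2πk) = 0.2388/(2π·0.0546) = 0.6962 m·K/W
ΣR = 8.532×10^-5 + 2.748 + 0.6962 = 3.444 m·K/W
Q' = ΔT/ΣR = (327 °C − 27.8 °C)/3.444 = 86.88 W/m
From the inner boundary to the perlite/vermiculite board interface, ΣR_partial = 2.748 m·K/W.
T_interface = T_in − Q'·ΣR_partial = 327 °C − (86.88)(2.748) = 88.3 °C

T = 88.3 °C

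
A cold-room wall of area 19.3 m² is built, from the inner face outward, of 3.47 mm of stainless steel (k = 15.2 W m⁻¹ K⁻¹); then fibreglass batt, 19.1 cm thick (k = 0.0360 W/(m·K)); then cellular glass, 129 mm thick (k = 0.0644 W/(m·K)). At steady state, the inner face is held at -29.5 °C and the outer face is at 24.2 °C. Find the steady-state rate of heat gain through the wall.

Resistance network (inner→outer):
  R_stainless steel = L/(kA) = 0.00347/(15.2·19.3) = 1.183×10^-5 K/W
  R_fibreglass batt = L/(kA) = 0.191/(0.0360·19.3) = 0.2749 K/W
  R_cellular glass = L/(kA) = 0.129/(0.0644·19.3) = 0.1038 K/W
ΣR = 1.183×10^-5 + 0.2749 + 0.1038 = 0.3787 K/W
Q = ΔT/ΣR = (-29.5 °C − 24.2 °C)/0.3787 = -142 W
(Negative Q ⇒ heat flows inward; heat gain = 142 W.)

Q = 142 W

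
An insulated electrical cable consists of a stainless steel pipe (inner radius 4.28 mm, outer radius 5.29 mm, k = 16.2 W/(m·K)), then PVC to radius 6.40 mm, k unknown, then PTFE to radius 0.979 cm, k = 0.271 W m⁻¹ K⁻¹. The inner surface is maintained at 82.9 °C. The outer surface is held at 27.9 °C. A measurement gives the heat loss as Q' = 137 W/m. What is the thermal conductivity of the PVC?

k = 0.202 W/m·K

ΣR = ΔT/Q' = |82.9 − 27.9|/137 = 0.4015 m·K/W
Known resistances:
  R'_stainless steel = ln(0.00529/0.00428)/(2πk) = 0.2119/(2π·16.2) = 0.002081 m·K/W
  R'_PTFE = ln(0.00979/0.00640)/(2πk) = 0.4251/(2π·0.271) = 0.2496 m·K/W
R_PVC = ΣR − ΣR_known = 0.4015 − 0.2517 = 0.1498 m·K/W
ln(r₂/r₁)/(2πk) = 0.1498 ⇒ k = 0.1905/(2π·0.1498) = 0.202 W/m·K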